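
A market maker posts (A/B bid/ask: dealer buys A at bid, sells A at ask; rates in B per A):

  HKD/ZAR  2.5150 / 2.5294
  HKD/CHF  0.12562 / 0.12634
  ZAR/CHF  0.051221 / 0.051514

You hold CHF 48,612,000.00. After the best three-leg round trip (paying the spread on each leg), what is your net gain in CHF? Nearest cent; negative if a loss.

Best loop CHF → HKD → ZAR → CHF:
CHF 48,612,000.00 ÷ 0.12634 (buy HKD at ask) = HKD 384,771,252.18
HKD 384,771,252.18 × 2.5150 (sell HKD at bid) = ZAR 967,699,699.22
ZAR 967,699,699.22 × 0.051221 (sell ZAR at bid) = CHF 49,566,546.29

Net profit: CHF 954,546.29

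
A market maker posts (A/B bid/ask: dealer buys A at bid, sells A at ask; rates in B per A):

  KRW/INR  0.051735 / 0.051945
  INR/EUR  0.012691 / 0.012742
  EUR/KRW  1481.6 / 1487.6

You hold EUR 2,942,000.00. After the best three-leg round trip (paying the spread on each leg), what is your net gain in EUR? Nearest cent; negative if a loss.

Net profit: EUR 45,962.53

Best loop EUR → INR → KRW → EUR:
EUR 2,942,000.00 ÷ 0.012742 (buy INR at ask) = INR 230,889,970.18
INR 230,889,970.18 ÷ 0.051945 (buy KRW at ask) = KRW 4,444,893,063
KRW 4,444,893,063 ÷ 1487.6 (buy EUR at ask) = EUR 2,987,962.53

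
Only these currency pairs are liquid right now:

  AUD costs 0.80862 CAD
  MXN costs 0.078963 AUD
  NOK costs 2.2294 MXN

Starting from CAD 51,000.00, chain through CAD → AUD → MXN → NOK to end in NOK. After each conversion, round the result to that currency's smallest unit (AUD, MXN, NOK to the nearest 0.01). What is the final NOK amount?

CAD 51,000.00 ÷ 0.80862 = AUD 63,070.42
AUD 63,070.42 ÷ 0.078963 = MXN 798,733.84
MXN 798,733.84 ÷ 2.2294 = NOK 358,273.01

NOK 358,273.01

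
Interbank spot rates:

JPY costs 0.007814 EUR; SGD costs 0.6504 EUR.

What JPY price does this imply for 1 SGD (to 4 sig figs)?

SGD/JPY = 83.24

1 SGD × 0.6504 = 0.6504 EUR
0.6504 EUR ÷ 0.007814 = 83.2352 JPY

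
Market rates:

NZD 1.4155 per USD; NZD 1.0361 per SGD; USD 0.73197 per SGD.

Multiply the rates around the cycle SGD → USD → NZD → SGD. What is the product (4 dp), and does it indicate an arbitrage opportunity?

Around SGD → USD → NZD → SGD: 1 × 0.73197 × 1.4155 ÷ 1.0361 = 1.000003
Product ≈ 1 (deviation 0.000%, within rounding noise).

1.0000 (no arbitrage)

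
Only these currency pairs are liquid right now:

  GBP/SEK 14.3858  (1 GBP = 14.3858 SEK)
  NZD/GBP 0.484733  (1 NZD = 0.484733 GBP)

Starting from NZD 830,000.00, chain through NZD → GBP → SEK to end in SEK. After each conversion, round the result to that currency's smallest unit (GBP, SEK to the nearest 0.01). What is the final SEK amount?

NZD 830,000.00 × 0.484733 = GBP 402,328.39
GBP 402,328.39 × 14.3858 = SEK 5,787,815.75

SEK 5,787,815.75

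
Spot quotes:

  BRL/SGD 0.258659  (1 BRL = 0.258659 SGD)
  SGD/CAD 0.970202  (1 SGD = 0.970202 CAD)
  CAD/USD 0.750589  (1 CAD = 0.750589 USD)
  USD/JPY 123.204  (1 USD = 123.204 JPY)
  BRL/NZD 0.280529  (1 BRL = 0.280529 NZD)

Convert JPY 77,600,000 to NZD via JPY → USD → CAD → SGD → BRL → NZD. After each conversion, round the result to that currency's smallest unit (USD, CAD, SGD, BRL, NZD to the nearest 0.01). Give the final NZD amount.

NZD 938,042.95

JPY 77,600,000 ÷ 123.204 = USD 629,849.68
USD 629,849.68 ÷ 0.750589 = CAD 839,140.57
CAD 839,140.57 ÷ 0.970202 = SGD 864,913.26
SGD 864,913.26 ÷ 0.258659 = BRL 3,343,835.94
BRL 3,343,835.94 × 0.280529 = NZD 938,042.95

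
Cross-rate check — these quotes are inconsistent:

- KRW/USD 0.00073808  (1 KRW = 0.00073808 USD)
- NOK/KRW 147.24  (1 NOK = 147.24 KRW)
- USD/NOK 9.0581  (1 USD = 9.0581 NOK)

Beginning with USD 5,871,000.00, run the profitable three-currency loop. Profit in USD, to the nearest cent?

Profit: USD 93,111.08

Profitable loop is USD → KRW → NOK → USD:
USD 5,871,000.00 ÷ 0.00073808 = KRW 7,954,422,285
KRW 7,954,422,285 ÷ 147.24 = NOK 54,023,514.57
NOK 54,023,514.57 ÷ 9.0581 = USD 5,964,111.08
Profit = USD 5,964,111.08 − USD 5,871,000.00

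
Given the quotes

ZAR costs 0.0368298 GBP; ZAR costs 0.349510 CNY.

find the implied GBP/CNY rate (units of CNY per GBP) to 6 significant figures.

GBP/CNY = 9.48987

1 GBP ÷ 0.0368298 = 27.1519 ZAR
27.1519 ZAR × 0.349510 = 9.48987 CNY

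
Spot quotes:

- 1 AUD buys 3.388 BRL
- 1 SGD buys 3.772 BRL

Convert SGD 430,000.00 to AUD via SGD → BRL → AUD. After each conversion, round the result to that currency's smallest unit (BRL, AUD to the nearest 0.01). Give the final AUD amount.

AUD 478,736.72

SGD 430,000.00 × 3.772 = BRL 1,621,960.00
BRL 1,621,960.00 ÷ 3.388 = AUD 478,736.72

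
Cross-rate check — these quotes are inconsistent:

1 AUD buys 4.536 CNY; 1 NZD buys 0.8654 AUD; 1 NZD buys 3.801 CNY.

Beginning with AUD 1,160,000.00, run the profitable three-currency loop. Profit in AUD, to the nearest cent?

Profitable loop is AUD → CNY → NZD → AUD:
AUD 1,160,000.00 × 4.536 = CNY 5,261,760.00
CNY 5,261,760.00 ÷ 3.801 = NZD 1,384,309.39
NZD 1,384,309.39 × 0.8654 = AUD 1,197,981.35
Profit = AUD 1,197,981.35 − AUD 1,160,000.00

Profit: AUD 37,981.35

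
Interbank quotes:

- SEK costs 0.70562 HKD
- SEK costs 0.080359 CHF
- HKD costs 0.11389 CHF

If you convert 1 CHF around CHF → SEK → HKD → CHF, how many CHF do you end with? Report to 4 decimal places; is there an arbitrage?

Around CHF → SEK → HKD → CHF: 1 ÷ 0.080359 × 0.70562 × 0.11389 = 1.000051
Product ≈ 1 (deviation 0.005%, within rounding noise).

1.0001 (no arbitrage)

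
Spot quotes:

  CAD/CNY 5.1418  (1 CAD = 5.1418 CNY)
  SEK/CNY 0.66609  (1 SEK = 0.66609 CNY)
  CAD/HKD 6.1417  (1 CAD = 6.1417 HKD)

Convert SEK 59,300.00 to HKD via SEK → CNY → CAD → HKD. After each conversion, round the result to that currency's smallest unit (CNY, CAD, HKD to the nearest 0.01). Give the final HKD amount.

HKD 47,180.36

SEK 59,300.00 × 0.66609 = CNY 39,499.14
CNY 39,499.14 ÷ 5.1418 = CAD 7,681.97
CAD 7,681.97 × 6.1417 = HKD 47,180.36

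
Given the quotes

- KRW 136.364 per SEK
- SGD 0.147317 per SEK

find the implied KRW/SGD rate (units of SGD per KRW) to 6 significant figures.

KRW/SGD = 0.00108032

1 KRW ÷ 136.364 = 0.00733331 SEK
0.00733331 SEK × 0.147317 = 0.00108032 SGD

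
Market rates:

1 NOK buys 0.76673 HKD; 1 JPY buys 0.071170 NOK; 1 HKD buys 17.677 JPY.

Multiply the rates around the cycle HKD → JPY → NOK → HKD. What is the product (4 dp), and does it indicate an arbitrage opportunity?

Around HKD → JPY → NOK → HKD: 1 × 17.677 × 0.071170 × 0.76673 = 0.964602
Product < 1; profitable direction is HKD → NOK → JPY → HKD.

0.9646 (arbitrage exists)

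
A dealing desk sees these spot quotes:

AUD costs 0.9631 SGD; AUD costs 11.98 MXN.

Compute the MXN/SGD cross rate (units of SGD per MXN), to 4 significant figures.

1 MXN ÷ 11.98 = 0.0834725 AUD
0.0834725 AUD × 0.9631 = 0.0803923 SGD

MXN/SGD = 0.08039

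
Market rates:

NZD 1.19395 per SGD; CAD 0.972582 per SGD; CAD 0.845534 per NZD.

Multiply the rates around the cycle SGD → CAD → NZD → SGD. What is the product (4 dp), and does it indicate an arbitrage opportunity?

Around SGD → CAD → NZD → SGD: 1 × 0.972582 ÷ 0.845534 ÷ 1.19395 = 0.963405
Product < 1; profitable direction is SGD → NZD → CAD → SGD.

0.9634 (arbitrage exists)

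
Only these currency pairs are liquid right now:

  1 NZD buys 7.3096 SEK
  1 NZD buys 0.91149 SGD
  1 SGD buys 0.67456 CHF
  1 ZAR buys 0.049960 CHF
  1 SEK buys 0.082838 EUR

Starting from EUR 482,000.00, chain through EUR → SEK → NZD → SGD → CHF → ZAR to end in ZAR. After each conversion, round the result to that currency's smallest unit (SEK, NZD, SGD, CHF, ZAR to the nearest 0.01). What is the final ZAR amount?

ZAR 9,796,566.45

EUR 482,000.00 ÷ 0.082838 = SEK 5,818,585.67
SEK 5,818,585.67 ÷ 7.3096 = NZD 796,019.71
NZD 796,019.71 × 0.91149 = SGD 725,564.01
SGD 725,564.01 × 0.67456 = CHF 489,436.46
CHF 489,436.46 ÷ 0.049960 = ZAR 9,796,566.45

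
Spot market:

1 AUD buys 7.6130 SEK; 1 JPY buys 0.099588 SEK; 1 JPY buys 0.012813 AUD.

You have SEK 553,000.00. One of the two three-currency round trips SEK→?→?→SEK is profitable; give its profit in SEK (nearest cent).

Profitable loop is SEK → AUD → JPY → SEK:
SEK 553,000.00 ÷ 7.6130 = AUD 72,638.91
AUD 72,638.91 ÷ 0.012813 = JPY 5,669,157
JPY 5,669,157 × 0.099588 = SEK 564,580.00
Profit = SEK 564,580.00 − SEK 553,000.00

Profit: SEK 11,580.00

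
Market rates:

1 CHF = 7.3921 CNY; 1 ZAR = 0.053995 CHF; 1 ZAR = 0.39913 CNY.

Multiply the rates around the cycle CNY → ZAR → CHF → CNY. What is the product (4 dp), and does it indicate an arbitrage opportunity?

1.0000 (no arbitrage)

Around CNY → ZAR → CHF → CNY: 1 ÷ 0.39913 × 0.053995 × 7.3921 = 1.000016
Product ≈ 1 (deviation 0.002%, within rounding noise).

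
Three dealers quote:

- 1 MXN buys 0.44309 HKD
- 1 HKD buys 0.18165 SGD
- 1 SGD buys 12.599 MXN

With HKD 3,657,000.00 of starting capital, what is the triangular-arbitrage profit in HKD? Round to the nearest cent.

Profitable loop is HKD → SGD → MXN → HKD:
HKD 3,657,000.00 × 0.18165 = SGD 664,294.05
SGD 664,294.05 × 12.599 = MXN 8,369,440.74
MXN 8,369,440.74 × 0.44309 = HKD 3,708,415.50
Profit = HKD 3,708,415.50 − HKD 3,657,000.00

Profit: HKD 51,415.50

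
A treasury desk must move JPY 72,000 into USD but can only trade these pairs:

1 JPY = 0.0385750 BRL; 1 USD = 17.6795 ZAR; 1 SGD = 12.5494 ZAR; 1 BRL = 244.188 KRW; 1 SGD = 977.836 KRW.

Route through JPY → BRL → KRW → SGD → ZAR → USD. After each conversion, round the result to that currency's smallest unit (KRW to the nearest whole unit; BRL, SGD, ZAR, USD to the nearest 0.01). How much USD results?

JPY 72,000 × 0.0385750 = BRL 2,777.40
BRL 2,777.40 × 244.188 = KRW 678,208
KRW 678,208 ÷ 977.836 = SGD 693.58
SGD 693.58 × 12.5494 = ZAR 8,704.01
ZAR 8,704.01 ÷ 17.6795 = USD 492.32

USD 492.32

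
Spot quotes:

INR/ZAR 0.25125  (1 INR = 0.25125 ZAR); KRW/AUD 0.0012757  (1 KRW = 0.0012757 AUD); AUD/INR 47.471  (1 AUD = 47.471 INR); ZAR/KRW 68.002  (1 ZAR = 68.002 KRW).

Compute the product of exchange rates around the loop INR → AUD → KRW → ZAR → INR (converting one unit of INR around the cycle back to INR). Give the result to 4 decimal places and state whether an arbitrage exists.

Around INR → AUD → KRW → ZAR → INR: 1 ÷ 47.471 ÷ 0.0012757 ÷ 68.002 ÷ 0.25125 = 0.966485
Product < 1; profitable direction is INR → ZAR → KRW → AUD → INR.

0.9665 (arbitrage exists)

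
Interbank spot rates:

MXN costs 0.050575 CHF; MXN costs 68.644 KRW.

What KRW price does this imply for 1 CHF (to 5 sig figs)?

1 CHF ÷ 0.050575 = 19.7726 MXN
19.7726 MXN × 68.644 = 1357.27 KRW

CHF/KRW = 1357.3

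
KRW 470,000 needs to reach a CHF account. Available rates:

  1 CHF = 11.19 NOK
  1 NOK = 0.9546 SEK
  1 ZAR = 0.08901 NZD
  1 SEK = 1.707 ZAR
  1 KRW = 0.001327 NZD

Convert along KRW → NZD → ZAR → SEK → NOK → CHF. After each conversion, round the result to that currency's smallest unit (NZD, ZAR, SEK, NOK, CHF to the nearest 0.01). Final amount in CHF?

CHF 384.28

KRW 470,000 × 0.001327 = NZD 623.69
NZD 623.69 ÷ 0.08901 = ZAR 7,006.97
ZAR 7,006.97 ÷ 1.707 = SEK 4,104.84
SEK 4,104.84 ÷ 0.9546 = NOK 4,300.06
NOK 4,300.06 ÷ 11.19 = CHF 384.28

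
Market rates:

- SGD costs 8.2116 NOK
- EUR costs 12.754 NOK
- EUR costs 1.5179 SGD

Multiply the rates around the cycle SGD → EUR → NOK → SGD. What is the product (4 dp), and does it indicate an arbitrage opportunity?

1.0232 (arbitrage exists)

Around SGD → EUR → NOK → SGD: 1 ÷ 1.5179 × 12.754 ÷ 8.2116 = 1.023235
Product > 1; profitable direction is SGD → EUR → NOK → SGD.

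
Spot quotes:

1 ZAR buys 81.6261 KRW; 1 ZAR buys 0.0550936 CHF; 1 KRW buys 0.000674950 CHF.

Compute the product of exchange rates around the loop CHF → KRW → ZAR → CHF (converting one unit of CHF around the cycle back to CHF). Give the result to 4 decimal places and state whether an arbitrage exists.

Around CHF → KRW → ZAR → CHF: 1 ÷ 0.000674950 ÷ 81.6261 × 0.0550936 = 1.000001
Product ≈ 1 (deviation 0.000%, within rounding noise).

1.0000 (no arbitrage)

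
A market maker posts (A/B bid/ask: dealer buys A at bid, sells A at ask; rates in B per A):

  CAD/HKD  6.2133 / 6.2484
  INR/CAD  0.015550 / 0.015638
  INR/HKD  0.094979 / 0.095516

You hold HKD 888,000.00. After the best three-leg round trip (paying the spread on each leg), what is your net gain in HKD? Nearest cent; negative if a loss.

Best loop HKD → INR → CAD → HKD:
HKD 888,000.00 ÷ 0.095516 (buy INR at ask) = INR 9,296,871.73
INR 9,296,871.73 × 0.015550 (sell INR at bid) = CAD 144,566.36
CAD 144,566.36 × 6.2133 (sell CAD at bid) = HKD 898,234.14

Net profit: HKD 10,234.14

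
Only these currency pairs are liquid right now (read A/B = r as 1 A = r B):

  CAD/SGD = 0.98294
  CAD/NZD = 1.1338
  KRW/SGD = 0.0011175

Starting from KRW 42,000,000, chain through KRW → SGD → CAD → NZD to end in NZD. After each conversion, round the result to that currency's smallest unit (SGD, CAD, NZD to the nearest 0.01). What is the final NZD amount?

NZD 54,138.51

KRW 42,000,000 × 0.0011175 = SGD 46,935.00
SGD 46,935.00 ÷ 0.98294 = CAD 47,749.61
CAD 47,749.61 × 1.1338 = NZD 54,138.51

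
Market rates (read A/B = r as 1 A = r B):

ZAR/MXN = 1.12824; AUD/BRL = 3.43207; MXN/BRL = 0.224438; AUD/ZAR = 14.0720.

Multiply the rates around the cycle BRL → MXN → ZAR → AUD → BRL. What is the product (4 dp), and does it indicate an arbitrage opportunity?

Around BRL → MXN → ZAR → AUD → BRL: 1 ÷ 0.224438 ÷ 1.12824 ÷ 14.0720 × 3.43207 = 0.963169
Product < 1; profitable direction is BRL → AUD → ZAR → MXN → BRL.

0.9632 (arbitrage exists)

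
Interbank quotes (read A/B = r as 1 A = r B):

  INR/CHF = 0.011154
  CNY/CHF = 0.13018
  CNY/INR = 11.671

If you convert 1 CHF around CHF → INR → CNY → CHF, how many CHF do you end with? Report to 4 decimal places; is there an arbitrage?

Around CHF → INR → CNY → CHF: 1 ÷ 0.011154 ÷ 11.671 × 0.13018 = 1.000013
Product ≈ 1 (deviation 0.001%, within rounding noise).

1.0000 (no arbitrage)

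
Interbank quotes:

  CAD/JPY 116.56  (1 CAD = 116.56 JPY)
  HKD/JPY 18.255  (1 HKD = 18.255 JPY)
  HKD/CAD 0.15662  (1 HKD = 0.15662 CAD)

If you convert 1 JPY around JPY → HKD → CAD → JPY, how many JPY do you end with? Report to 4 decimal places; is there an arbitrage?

Around JPY → HKD → CAD → JPY: 1 ÷ 18.255 × 0.15662 × 116.56 = 1.000034
Product ≈ 1 (deviation 0.003%, within rounding noise).

1.0000 (no arbitrage)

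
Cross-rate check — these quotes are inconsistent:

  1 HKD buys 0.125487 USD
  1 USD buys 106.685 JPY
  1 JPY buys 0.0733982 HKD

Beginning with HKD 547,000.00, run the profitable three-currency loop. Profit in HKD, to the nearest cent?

Profit: HKD 9,672.57

Profitable loop is HKD → JPY → USD → HKD:
HKD 547,000.00 ÷ 0.0733982 = JPY 7,452,499
JPY 7,452,499 ÷ 106.685 = USD 69,855.17
USD 69,855.17 ÷ 0.125487 = HKD 556,672.57
Profit = HKD 556,672.57 − HKD 547,000.00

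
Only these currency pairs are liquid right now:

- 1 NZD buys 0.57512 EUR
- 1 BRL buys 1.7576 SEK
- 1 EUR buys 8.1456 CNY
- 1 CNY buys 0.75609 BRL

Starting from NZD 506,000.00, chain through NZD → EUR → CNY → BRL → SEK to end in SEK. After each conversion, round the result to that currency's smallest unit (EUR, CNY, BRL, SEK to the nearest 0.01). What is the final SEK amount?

NZD 506,000.00 × 0.57512 = EUR 291,010.72
EUR 291,010.72 × 8.1456 = CNY 2,370,456.92
CNY 2,370,456.92 × 0.75609 = BRL 1,792,278.77
BRL 1,792,278.77 × 1.7576 = SEK 3,150,109.17

SEK 3,150,109.17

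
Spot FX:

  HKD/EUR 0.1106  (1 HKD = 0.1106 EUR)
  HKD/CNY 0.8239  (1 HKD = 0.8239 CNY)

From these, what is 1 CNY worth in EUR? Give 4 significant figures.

CNY/EUR = 0.1342

1 CNY ÷ 0.8239 = 1.21374 HKD
1.21374 HKD × 0.1106 = 0.13424 EUR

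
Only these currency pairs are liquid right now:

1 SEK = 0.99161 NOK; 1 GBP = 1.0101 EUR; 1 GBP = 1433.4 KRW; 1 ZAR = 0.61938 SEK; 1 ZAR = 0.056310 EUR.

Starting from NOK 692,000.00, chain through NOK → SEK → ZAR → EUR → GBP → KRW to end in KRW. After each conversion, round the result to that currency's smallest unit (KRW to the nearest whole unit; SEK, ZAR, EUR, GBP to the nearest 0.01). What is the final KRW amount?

KRW 90,031,940

NOK 692,000.00 ÷ 0.99161 = SEK 697,855.00
SEK 697,855.00 ÷ 0.61938 = ZAR 1,126,699.28
ZAR 1,126,699.28 × 0.056310 = EUR 63,444.44
EUR 63,444.44 ÷ 1.0101 = GBP 62,810.06
GBP 62,810.06 × 1433.4 = KRW 90,031,940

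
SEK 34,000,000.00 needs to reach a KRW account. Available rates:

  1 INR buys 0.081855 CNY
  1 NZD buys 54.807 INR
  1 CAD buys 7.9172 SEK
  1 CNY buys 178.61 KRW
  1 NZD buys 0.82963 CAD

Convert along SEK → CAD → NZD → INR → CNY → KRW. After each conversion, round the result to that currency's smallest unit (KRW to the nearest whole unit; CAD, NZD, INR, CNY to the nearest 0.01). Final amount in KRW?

KRW 4,147,724,160

SEK 34,000,000.00 ÷ 7.9172 = CAD 4,294,447.53
CAD 4,294,447.53 ÷ 0.82963 = NZD 5,176,340.69
NZD 5,176,340.69 × 54.807 = INR 283,699,704.20
INR 283,699,704.20 × 0.081855 = CNY 23,222,239.29
CNY 23,222,239.29 × 178.61 = KRW 4,147,724,160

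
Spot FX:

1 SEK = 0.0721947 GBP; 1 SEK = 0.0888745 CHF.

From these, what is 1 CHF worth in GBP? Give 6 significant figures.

CHF/GBP = 0.812322

1 CHF ÷ 0.0888745 = 11.2518 SEK
11.2518 SEK × 0.0721947 = 0.812322 GBP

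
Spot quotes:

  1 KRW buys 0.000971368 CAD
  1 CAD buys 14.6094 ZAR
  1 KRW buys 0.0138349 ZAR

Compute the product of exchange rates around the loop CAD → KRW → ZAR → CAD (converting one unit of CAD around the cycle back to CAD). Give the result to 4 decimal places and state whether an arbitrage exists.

0.9749 (arbitrage exists)

Around CAD → KRW → ZAR → CAD: 1 ÷ 0.000971368 × 0.0138349 ÷ 14.6094 = 0.974900
Product < 1; profitable direction is CAD → ZAR → KRW → CAD.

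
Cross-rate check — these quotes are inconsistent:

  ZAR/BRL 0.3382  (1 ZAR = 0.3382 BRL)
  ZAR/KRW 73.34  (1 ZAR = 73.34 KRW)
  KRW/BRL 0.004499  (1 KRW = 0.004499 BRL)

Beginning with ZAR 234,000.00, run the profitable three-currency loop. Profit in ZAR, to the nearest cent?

Profit: ZAR 5,846.05

Profitable loop is ZAR → BRL → KRW → ZAR:
ZAR 234,000.00 × 0.3382 = BRL 79,138.80
BRL 79,138.80 ÷ 0.004499 = KRW 17,590,309
KRW 17,590,309 ÷ 73.34 = ZAR 239,846.05
Profit = ZAR 239,846.05 − ZAR 234,000.00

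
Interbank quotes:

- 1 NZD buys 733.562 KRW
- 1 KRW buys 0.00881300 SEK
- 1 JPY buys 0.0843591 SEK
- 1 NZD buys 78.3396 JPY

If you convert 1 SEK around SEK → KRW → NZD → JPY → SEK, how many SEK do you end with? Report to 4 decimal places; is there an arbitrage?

1.0222 (arbitrage exists)

Around SEK → KRW → NZD → JPY → SEK: 1 ÷ 0.00881300 ÷ 733.562 × 78.3396 × 0.0843591 = 1.022240
Product > 1; profitable direction is SEK → KRW → NZD → JPY → SEK.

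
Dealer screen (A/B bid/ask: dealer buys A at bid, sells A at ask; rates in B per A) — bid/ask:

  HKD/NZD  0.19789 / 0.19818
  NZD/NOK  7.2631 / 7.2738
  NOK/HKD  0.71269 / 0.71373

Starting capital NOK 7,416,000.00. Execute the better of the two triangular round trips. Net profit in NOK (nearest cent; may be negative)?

Net profit: NOK 180,547.51

Best loop NOK → HKD → NZD → NOK:
NOK 7,416,000.00 × 0.71269 (sell NOK at bid) = HKD 5,285,309.04
HKD 5,285,309.04 × 0.19789 (sell HKD at bid) = NZD 1,045,909.81
NZD 1,045,909.81 × 7.2631 (sell NZD at bid) = NOK 7,596,547.51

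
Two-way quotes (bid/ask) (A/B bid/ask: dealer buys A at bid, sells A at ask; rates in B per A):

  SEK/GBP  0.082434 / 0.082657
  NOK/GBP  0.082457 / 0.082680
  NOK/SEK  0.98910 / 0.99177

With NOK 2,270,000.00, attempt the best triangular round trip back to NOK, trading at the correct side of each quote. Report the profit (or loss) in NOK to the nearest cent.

Net profit: NOK 13,298.97

Best loop NOK → GBP → SEK → NOK:
NOK 2,270,000.00 × 0.082457 (sell NOK at bid) = GBP 187,177.39
GBP 187,177.39 ÷ 0.082657 (buy SEK at ask) = SEK 2,264,507.42
SEK 2,264,507.42 ÷ 0.99177 (buy NOK at ask) = NOK 2,283,298.97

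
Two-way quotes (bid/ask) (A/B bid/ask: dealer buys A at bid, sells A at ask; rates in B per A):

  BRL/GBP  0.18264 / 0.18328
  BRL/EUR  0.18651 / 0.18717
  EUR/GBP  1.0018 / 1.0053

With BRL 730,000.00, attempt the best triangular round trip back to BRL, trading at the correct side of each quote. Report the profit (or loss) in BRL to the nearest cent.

Net profit: BRL 14,202.17

Best loop BRL → EUR → GBP → BRL:
BRL 730,000.00 × 0.18651 (sell BRL at bid) = EUR 136,152.30
EUR 136,152.30 × 1.0018 (sell EUR at bid) = GBP 136,397.37
GBP 136,397.37 ÷ 0.18328 (buy BRL at ask) = BRL 744,202.17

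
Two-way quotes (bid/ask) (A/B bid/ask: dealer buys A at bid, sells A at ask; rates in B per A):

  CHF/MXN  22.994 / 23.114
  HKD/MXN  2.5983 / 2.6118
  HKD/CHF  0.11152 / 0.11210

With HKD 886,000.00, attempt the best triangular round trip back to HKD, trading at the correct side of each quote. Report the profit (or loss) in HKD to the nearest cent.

Best loop HKD → MXN → CHF → HKD:
HKD 886,000.00 × 2.5983 (sell HKD at bid) = MXN 2,302,093.80
MXN 2,302,093.80 ÷ 23.114 (buy CHF at ask) = CHF 99,597.38
CHF 99,597.38 ÷ 0.11210 (buy HKD at ask) = HKD 888,469.03

Net profit: HKD 2,469.03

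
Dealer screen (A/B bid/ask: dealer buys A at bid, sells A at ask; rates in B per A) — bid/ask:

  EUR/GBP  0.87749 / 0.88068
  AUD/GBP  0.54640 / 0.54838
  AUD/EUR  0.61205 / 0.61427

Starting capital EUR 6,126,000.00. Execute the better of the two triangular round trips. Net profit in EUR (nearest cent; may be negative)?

Net profit: EUR 61,429.22

Best loop EUR → AUD → GBP → EUR:
EUR 6,126,000.00 ÷ 0.61427 (buy AUD at ask) = AUD 9,972,813.26
AUD 9,972,813.26 × 0.54640 (sell AUD at bid) = GBP 5,449,145.16
GBP 5,449,145.16 ÷ 0.88068 (buy EUR at ask) = EUR 6,187,429.22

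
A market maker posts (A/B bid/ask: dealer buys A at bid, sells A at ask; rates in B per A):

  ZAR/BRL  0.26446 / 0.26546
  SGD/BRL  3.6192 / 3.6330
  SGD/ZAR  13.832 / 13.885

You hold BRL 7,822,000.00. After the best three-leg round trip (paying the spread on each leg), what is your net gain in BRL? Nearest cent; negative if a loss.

Best loop BRL → SGD → ZAR → BRL:
BRL 7,822,000.00 ÷ 3.6330 (buy SGD at ask) = SGD 2,153,041.56
SGD 2,153,041.56 × 13.832 (sell SGD at bid) = ZAR 29,780,870.91
ZAR 29,780,870.91 × 0.26446 (sell ZAR at bid) = BRL 7,875,849.12

Net profit: BRL 53,849.12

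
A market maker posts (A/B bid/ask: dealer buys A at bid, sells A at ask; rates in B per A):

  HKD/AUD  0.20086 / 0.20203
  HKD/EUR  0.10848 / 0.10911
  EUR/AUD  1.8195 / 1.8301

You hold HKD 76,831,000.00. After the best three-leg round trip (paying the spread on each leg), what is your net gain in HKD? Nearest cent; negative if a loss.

Net profit: HKD 453,173.60

Best loop HKD → AUD → EUR → HKD:
HKD 76,831,000.00 × 0.20086 (sell HKD at bid) = AUD 15,432,274.66
AUD 15,432,274.66 ÷ 1.8301 (buy EUR at ask) = EUR 8,432,476.18
EUR 8,432,476.18 ÷ 0.10911 (buy HKD at ask) = HKD 77,284,173.60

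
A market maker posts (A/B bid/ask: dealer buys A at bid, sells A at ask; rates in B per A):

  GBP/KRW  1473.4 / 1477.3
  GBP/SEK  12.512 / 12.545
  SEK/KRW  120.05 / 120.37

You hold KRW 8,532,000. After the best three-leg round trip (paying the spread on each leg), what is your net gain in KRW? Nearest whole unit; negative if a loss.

Net profit: KRW 143,031

Best loop KRW → GBP → SEK → KRW:
KRW 8,532,000 ÷ 1477.3 (buy GBP at ask) = GBP 5,775.40
GBP 5,775.40 × 12.512 (sell GBP at bid) = SEK 72,261.82
SEK 72,261.82 × 120.05 (sell SEK at bid) = KRW 8,675,031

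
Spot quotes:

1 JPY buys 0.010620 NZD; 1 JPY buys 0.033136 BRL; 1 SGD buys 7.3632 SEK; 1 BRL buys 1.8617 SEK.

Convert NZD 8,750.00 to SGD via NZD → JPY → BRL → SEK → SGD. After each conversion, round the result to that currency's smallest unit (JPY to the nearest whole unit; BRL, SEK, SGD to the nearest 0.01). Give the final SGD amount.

SGD 6,902.82

NZD 8,750.00 ÷ 0.010620 = JPY 823,917
JPY 823,917 × 0.033136 = BRL 27,301.31
BRL 27,301.31 × 1.8617 = SEK 50,826.85
SEK 50,826.85 ÷ 7.3632 = SGD 6,902.82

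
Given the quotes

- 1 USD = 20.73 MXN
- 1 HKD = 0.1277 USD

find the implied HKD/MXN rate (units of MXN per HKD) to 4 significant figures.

HKD/MXN = 2.647

1 HKD × 0.1277 = 0.1277 USD
0.1277 USD × 20.73 = 2.64722 MXN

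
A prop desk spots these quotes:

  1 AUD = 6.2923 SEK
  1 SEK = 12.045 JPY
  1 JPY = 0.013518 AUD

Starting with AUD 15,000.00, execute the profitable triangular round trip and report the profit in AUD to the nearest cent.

Profitable loop is AUD → SEK → JPY → AUD:
AUD 15,000.00 × 6.2923 = SEK 94,384.50
SEK 94,384.50 × 12.045 = JPY 1,136,861
JPY 1,136,861 × 0.013518 = AUD 15,368.09
Profit = AUD 15,368.09 − AUD 15,000.00

Profit: AUD 368.09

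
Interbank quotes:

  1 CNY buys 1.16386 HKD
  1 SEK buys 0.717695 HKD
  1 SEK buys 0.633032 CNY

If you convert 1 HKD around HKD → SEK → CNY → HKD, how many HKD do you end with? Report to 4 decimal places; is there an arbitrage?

1.0266 (arbitrage exists)

Around HKD → SEK → CNY → HKD: 1 ÷ 0.717695 × 0.633032 × 1.16386 = 1.026565
Product > 1; profitable direction is HKD → SEK → CNY → HKD.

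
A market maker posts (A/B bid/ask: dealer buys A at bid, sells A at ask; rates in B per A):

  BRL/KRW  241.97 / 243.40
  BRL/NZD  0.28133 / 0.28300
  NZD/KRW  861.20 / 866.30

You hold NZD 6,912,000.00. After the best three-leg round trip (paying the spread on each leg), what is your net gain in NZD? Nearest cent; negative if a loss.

Best loop NZD → KRW → BRL → NZD:
NZD 6,912,000.00 × 861.20 (sell NZD at bid) = KRW 5,952,614,400
KRW 5,952,614,400 ÷ 243.40 (buy BRL at ask) = BRL 24,456,098.60
BRL 24,456,098.60 × 0.28133 (sell BRL at bid) = NZD 6,880,234.22

Net result: NZD -31,765.78 (no profitable arbitrage after spreads)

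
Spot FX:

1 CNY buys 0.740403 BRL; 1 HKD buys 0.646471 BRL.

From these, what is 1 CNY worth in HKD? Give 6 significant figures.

1 CNY × 0.740403 = 0.740403 BRL
0.740403 BRL ÷ 0.646471 = 1.1453 HKD

CNY/HKD = 1.14530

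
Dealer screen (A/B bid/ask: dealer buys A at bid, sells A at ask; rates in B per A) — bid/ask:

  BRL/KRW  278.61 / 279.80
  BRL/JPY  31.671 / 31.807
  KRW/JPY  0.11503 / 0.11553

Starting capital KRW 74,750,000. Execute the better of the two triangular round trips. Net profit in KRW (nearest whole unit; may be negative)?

Best loop KRW → JPY → BRL → KRW:
KRW 74,750,000 × 0.11503 (sell KRW at bid) = JPY 8,598,492
JPY 8,598,492 ÷ 31.807 (buy BRL at ask) = BRL 270,333.34
BRL 270,333.34 × 278.61 (sell BRL at bid) = KRW 75,317,571

Net profit: KRW 567,571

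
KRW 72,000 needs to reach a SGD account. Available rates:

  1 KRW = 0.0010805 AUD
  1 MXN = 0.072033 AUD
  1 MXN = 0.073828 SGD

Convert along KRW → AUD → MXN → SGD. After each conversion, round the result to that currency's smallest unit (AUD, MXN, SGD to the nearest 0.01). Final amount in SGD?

SGD 79.74

KRW 72,000 × 0.0010805 = AUD 77.80
AUD 77.80 ÷ 0.072033 = MXN 1,080.06
MXN 1,080.06 × 0.073828 = SGD 79.74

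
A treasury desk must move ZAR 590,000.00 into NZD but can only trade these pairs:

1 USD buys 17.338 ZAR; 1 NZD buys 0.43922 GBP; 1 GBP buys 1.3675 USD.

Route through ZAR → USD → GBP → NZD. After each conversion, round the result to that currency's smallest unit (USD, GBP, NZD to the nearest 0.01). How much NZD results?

NZD 56,655.69

ZAR 590,000.00 ÷ 17.338 = USD 34,029.30
USD 34,029.30 ÷ 1.3675 = GBP 24,884.31
GBP 24,884.31 ÷ 0.43922 = NZD 56,655.69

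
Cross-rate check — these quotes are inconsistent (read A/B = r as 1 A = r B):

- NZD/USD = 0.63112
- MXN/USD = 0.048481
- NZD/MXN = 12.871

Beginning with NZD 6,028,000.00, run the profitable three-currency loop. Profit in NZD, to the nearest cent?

Profit: NZD 68,791.27

Profitable loop is NZD → USD → MXN → NZD:
NZD 6,028,000.00 × 0.63112 = USD 3,804,391.36
USD 3,804,391.36 ÷ 0.048481 = MXN 78,471,800.50
MXN 78,471,800.50 ÷ 12.871 = NZD 6,096,791.27
Profit = NZD 6,096,791.27 − NZD 6,028,000.00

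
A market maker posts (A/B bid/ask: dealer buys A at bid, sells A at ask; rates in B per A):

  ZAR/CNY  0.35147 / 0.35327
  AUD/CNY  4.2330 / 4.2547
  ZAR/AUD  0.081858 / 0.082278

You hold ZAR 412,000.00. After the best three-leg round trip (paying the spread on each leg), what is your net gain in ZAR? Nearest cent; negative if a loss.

Net profit: ZAR 1,649.79

Best loop ZAR → CNY → AUD → ZAR:
ZAR 412,000.00 × 0.35147 (sell ZAR at bid) = CNY 144,805.64
CNY 144,805.64 ÷ 4.2547 (buy AUD at ask) = AUD 34,034.28
AUD 34,034.28 ÷ 0.082278 (buy ZAR at ask) = ZAR 413,649.79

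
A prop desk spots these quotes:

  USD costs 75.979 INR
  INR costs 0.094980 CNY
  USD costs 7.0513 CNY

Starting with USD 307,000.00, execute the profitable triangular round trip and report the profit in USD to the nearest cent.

Profitable loop is USD → INR → CNY → USD:
USD 307,000.00 × 75.979 = INR 23,325,553.00
INR 23,325,553.00 × 0.094980 = CNY 2,215,461.02
CNY 2,215,461.02 ÷ 7.0513 = USD 314,191.85
Profit = USD 314,191.85 − USD 307,000.00

Profit: USD 7,191.85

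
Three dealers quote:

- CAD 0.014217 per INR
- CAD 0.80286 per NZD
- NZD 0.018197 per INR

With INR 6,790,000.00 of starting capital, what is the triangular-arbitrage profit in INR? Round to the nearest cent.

Profit: INR 187,525.41

Profitable loop is INR → NZD → CAD → INR:
INR 6,790,000.00 × 0.018197 = NZD 123,557.63
NZD 123,557.63 × 0.80286 = CAD 99,199.48
CAD 99,199.48 ÷ 0.014217 = INR 6,977,525.41
Profit = INR 6,977,525.41 − INR 6,790,000.00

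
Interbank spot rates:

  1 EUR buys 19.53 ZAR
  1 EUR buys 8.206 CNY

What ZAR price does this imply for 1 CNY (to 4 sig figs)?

CNY/ZAR = 2.380

1 CNY ÷ 8.206 = 0.121862 EUR
0.121862 EUR × 19.53 = 2.37997 ZAR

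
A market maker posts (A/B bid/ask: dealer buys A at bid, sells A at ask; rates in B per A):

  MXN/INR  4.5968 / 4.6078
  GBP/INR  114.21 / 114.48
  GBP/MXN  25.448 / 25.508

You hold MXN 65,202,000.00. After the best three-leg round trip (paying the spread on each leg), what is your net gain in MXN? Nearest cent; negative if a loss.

Best loop MXN → INR → GBP → MXN:
MXN 65,202,000.00 × 4.5968 (sell MXN at bid) = INR 299,720,553.60
INR 299,720,553.60 ÷ 114.48 (buy GBP at ask) = GBP 2,618,104.07
GBP 2,618,104.07 × 25.448 (sell GBP at bid) = MXN 66,625,512.30

Net profit: MXN 1,423,512.30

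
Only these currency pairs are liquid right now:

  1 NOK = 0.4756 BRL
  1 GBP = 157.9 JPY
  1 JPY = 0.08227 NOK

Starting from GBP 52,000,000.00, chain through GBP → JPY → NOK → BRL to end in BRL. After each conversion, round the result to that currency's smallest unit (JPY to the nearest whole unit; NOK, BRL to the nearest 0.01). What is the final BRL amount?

BRL 321,268,996.61

GBP 52,000,000.00 × 157.9 = JPY 8,210,800,000
JPY 8,210,800,000 × 0.08227 = NOK 675,502,516.00
NOK 675,502,516.00 × 0.4756 = BRL 321,268,996.61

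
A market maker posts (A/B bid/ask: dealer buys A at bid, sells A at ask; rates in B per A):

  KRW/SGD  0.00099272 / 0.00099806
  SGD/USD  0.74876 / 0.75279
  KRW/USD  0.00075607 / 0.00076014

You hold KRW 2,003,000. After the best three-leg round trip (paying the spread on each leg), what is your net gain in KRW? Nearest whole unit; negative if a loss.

Net profit: KRW 12,638

Best loop KRW → USD → SGD → KRW:
KRW 2,003,000 × 0.00075607 (sell KRW at bid) = USD 1,514.41
USD 1,514.41 ÷ 0.75279 (buy SGD at ask) = SGD 2,011.73
SGD 2,011.73 ÷ 0.00099806 (buy KRW at ask) = KRW 2,015,638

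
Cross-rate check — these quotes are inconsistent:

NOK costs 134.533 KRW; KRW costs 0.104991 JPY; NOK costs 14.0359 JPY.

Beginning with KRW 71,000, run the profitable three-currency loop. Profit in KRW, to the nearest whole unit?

Profitable loop is KRW → JPY → NOK → KRW:
KRW 71,000 × 0.104991 = JPY 7,454
JPY 7,454 ÷ 14.0359 = NOK 531.09
NOK 531.09 × 134.533 = KRW 71,449
Profit = KRW 71,449 − KRW 71,000

Profit: KRW 449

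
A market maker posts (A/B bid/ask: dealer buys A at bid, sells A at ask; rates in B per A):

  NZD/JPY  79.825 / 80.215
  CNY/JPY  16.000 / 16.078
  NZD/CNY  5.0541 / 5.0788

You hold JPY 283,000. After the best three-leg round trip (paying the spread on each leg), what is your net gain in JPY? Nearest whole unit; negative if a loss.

Best loop JPY → NZD → CNY → JPY:
JPY 283,000 ÷ 80.215 (buy NZD at ask) = NZD 3,528.02
NZD 3,528.02 × 5.0541 (sell NZD at bid) = CNY 17,830.96
CNY 17,830.96 × 16.000 (sell CNY at bid) = JPY 285,295

Net profit: JPY 2,295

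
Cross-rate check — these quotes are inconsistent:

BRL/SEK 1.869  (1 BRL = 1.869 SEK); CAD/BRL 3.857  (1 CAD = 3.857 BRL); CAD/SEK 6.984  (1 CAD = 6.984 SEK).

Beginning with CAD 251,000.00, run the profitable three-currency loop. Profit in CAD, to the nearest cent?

Profit: CAD 8,076.74

Profitable loop is CAD → BRL → SEK → CAD:
CAD 251,000.00 × 3.857 = BRL 968,107.00
BRL 968,107.00 × 1.869 = SEK 1,809,391.98
SEK 1,809,391.98 ÷ 6.984 = CAD 259,076.74
Profit = CAD 259,076.74 − CAD 251,000.00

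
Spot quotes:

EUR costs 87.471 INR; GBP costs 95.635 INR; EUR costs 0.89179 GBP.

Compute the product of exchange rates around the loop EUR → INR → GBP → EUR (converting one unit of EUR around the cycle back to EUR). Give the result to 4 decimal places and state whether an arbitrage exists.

1.0256 (arbitrage exists)

Around EUR → INR → GBP → EUR: 1 × 87.471 ÷ 95.635 ÷ 0.89179 = 1.025616
Product > 1; profitable direction is EUR → INR → GBP → EUR.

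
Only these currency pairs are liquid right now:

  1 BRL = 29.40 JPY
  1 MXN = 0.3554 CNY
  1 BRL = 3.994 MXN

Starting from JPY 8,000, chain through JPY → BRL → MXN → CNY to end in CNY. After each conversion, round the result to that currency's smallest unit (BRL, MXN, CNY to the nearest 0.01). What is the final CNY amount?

JPY 8,000 ÷ 29.40 = BRL 272.11
BRL 272.11 × 3.994 = MXN 1,086.81
MXN 1,086.81 × 0.3554 = CNY 386.25

CNY 386.25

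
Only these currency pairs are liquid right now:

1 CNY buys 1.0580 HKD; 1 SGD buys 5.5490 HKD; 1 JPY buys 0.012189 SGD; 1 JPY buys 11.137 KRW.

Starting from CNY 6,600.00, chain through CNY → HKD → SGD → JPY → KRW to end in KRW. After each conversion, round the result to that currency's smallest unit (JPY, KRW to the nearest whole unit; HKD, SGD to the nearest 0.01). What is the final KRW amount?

CNY 6,600.00 × 1.0580 = HKD 6,982.80
HKD 6,982.80 ÷ 5.5490 = SGD 1,258.39
SGD 1,258.39 ÷ 0.012189 = JPY 103,240
JPY 103,240 × 11.137 = KRW 1,149,784

KRW 1,149,784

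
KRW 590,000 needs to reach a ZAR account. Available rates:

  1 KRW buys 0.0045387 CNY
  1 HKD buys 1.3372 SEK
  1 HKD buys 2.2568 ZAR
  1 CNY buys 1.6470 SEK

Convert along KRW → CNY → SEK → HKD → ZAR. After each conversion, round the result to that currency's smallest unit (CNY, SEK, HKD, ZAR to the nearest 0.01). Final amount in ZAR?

KRW 590,000 × 0.0045387 = CNY 2,677.83
CNY 2,677.83 × 1.6470 = SEK 4,410.39
SEK 4,410.39 ÷ 1.3372 = HKD 3,298.23
HKD 3,298.23 × 2.2568 = ZAR 7,443.45

ZAR 7,443.45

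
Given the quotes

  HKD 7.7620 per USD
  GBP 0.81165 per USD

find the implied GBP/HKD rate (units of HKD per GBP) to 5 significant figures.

GBP/HKD = 9.5632

1 GBP ÷ 0.81165 = 1.23206 USD
1.23206 USD × 7.7620 = 9.56324 HKD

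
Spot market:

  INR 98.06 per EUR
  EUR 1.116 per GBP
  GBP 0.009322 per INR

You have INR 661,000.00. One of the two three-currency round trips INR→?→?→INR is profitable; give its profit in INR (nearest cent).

Profit: INR 13,320.93

Profitable loop is INR → GBP → EUR → INR:
INR 661,000.00 × 0.009322 = GBP 6,161.84
GBP 6,161.84 × 1.116 = EUR 6,876.62
EUR 6,876.62 × 98.06 = INR 674,320.93
Profit = INR 674,320.93 − INR 661,000.00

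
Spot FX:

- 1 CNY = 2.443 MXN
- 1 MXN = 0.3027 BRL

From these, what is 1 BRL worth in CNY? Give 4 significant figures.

1 BRL ÷ 0.3027 = 3.3036 MXN
3.3036 MXN ÷ 2.443 = 1.35227 CNY

BRL/CNY = 1.352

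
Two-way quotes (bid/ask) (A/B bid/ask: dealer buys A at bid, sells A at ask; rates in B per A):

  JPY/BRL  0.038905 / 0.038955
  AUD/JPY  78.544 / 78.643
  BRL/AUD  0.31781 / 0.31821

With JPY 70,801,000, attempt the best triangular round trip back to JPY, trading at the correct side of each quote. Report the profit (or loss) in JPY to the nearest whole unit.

Net profit: JPY 1,826,699

Best loop JPY → AUD → BRL → JPY:
JPY 70,801,000 ÷ 78.643 (buy AUD at ask) = AUD 900,283.56
AUD 900,283.56 ÷ 0.31821 (buy BRL at ask) = BRL 2,829,212.03
BRL 2,829,212.03 ÷ 0.038955 (buy JPY at ask) = JPY 72,627,699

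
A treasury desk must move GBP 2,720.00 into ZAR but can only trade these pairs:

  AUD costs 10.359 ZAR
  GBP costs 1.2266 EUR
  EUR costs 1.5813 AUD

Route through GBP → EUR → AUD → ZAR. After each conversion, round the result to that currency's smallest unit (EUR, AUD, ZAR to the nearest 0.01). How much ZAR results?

ZAR 54,651.70

GBP 2,720.00 × 1.2266 = EUR 3,336.35
EUR 3,336.35 × 1.5813 = AUD 5,275.77
AUD 5,275.77 × 10.359 = ZAR 54,651.70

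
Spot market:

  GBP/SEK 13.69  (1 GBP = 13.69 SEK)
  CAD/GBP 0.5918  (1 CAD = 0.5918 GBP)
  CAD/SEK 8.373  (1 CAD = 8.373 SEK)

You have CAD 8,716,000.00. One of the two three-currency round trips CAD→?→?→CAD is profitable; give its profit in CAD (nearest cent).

Profit: CAD 291,824.24

Profitable loop is CAD → SEK → GBP → CAD:
CAD 8,716,000.00 × 8.373 = SEK 72,979,068.00
SEK 72,979,068.00 ÷ 13.69 = GBP 5,330,830.39
GBP 5,330,830.39 ÷ 0.5918 = CAD 9,007,824.24
Profit = CAD 9,007,824.24 − CAD 8,716,000.00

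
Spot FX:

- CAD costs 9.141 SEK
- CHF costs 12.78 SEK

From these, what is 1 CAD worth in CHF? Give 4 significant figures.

CAD/CHF = 0.7153

1 CAD × 9.141 = 9.141 SEK
9.141 SEK ÷ 12.78 = 0.715258 CHF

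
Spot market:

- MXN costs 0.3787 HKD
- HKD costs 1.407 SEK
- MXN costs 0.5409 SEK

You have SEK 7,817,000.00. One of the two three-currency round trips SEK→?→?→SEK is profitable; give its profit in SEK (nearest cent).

Profitable loop is SEK → HKD → MXN → SEK:
SEK 7,817,000.00 ÷ 1.407 = HKD 5,555,792.47
HKD 5,555,792.47 ÷ 0.3787 = MXN 14,670,695.71
MXN 14,670,695.71 × 0.5409 = SEK 7,935,379.31
Profit = SEK 7,935,379.31 − SEK 7,817,000.00

Profit: SEK 118,379.31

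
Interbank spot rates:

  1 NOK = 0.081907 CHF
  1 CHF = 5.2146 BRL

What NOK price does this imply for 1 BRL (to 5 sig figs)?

1 BRL ÷ 5.2146 = 0.191769 CHF
0.191769 CHF ÷ 0.081907 = 2.3413 NOK

BRL/NOK = 2.3413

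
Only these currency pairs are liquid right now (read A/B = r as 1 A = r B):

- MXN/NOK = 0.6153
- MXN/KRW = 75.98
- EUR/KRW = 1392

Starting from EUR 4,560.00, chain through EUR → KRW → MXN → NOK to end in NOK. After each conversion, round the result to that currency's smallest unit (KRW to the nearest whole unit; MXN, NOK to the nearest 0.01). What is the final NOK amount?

NOK 51,403.38

EUR 4,560.00 × 1392 = KRW 6,347,520
KRW 6,347,520 ÷ 75.98 = MXN 83,541.98
MXN 83,541.98 × 0.6153 = NOK 51,403.38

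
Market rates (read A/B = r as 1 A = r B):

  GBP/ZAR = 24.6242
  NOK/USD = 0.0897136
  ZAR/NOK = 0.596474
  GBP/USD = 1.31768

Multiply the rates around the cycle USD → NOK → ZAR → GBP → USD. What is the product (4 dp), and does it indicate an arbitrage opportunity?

Around USD → NOK → ZAR → GBP → USD: 1 ÷ 0.0897136 ÷ 0.596474 ÷ 24.6242 × 1.31768 = 0.999995
Product ≈ 1 (deviation 0.000%, within rounding noise).

1.0000 (no arbitrage)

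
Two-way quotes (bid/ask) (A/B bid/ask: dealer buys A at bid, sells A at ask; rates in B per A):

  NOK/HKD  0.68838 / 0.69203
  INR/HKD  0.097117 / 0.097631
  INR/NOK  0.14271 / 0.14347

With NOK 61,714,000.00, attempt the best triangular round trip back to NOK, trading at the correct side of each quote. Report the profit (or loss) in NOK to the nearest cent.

Best loop NOK → HKD → INR → NOK:
NOK 61,714,000.00 × 0.68838 (sell NOK at bid) = HKD 42,482,683.32
HKD 42,482,683.32 ÷ 0.097631 (buy INR at ask) = INR 435,135,185.75
INR 435,135,185.75 × 0.14271 (sell INR at bid) = NOK 62,098,142.36

Net profit: NOK 384,142.36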